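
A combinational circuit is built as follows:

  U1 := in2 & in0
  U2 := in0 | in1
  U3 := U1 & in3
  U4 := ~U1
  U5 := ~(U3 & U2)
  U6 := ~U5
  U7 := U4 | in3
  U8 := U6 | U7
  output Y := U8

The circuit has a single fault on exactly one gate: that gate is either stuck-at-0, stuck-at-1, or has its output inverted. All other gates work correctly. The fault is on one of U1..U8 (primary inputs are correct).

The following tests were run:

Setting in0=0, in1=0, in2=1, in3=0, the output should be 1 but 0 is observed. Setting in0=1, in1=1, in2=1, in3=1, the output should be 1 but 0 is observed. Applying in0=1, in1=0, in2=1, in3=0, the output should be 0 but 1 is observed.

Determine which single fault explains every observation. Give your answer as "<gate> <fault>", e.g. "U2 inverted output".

U8 inverted output

Fault-free values for test 1 (in0=0, in1=0, in2=1, in3=0): U1=0, U2=0, U3=0, U4=1, U5=1, U6=0, U7=1, U8=1, giving Y=1. Observed 0.
Test 1: faults giving observed 0 are {U1 stuck-at-1, U1 inverted output, U4 stuck-at-0, U4 inverted output, U7 stuck-at-0, U7 inverted output, U8 stuck-at-0, U8 inverted output}.
Test 2 (in0=1, in1=1, in2=1, in3=1): fault-free U1=1, U2=1, U3=1, U4=0, U5=0, U6=1, U7=1, U8=1 → 1; observed 0. Eliminates U1 stuck-at-1, U1 inverted output, U4 stuck-at-0, U4 inverted output, U7 stuck-at-0, U7 inverted output.
Test 3 (in0=1, in1=0, in2=1, in3=0): fault-free U1=1, U2=1, U3=0, U4=0, U5=1, U6=0, U7=0, U8=0 → 0; observed 1. Eliminates U8 stuck-at-0.
Only U8 inverted output is consistent with every test.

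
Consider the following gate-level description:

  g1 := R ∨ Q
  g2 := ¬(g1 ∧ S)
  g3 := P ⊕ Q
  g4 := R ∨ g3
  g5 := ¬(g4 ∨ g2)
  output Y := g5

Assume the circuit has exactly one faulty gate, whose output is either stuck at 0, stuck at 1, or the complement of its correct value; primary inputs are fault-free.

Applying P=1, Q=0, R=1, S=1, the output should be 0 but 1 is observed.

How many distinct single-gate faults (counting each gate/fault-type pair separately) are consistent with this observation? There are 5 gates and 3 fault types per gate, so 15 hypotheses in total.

4

Fault-free: g1=1, g2=0, g3=1, g4=1, g5=0 → 0. Observed 1.
  g1: none of the 3 fault types match ✗
  g2: none of the 3 fault types match ✗
  g3: none of the 3 fault types match ✗
  g4: stuck-at-0, inverted output ✓; others ✗
  g5: stuck-at-1, inverted output ✓; others ✗
Consistent faults: {g4 stuck-at-0, g4 inverted output, g5 stuck-at-1, g5 inverted output} — 4 in all.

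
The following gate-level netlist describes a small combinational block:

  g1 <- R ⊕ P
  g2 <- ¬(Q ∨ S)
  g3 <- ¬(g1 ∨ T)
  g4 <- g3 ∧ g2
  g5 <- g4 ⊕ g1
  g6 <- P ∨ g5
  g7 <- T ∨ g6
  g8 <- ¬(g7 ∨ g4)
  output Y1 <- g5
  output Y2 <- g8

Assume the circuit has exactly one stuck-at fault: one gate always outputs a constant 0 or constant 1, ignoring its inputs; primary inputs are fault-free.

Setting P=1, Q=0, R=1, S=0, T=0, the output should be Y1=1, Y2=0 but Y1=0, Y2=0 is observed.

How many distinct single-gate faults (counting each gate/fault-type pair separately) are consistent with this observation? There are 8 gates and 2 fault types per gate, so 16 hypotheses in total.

4

Fault-free: g1=0, g2=1, g3=1, g4=1, g5=1, g6=1, g7=1, g8=0 → Y1=1, Y2=0. Observed Y1=0, Y2=0.
  g1: none of the 2 fault types match ✗
  g2: stuck-at-0 ✓; others ✗
  g3: stuck-at-0 ✓; others ✗
  g4: stuck-at-0 ✓; others ✗
  g5: stuck-at-0 ✓; others ✗
  g6: none of the 2 fault types match ✗
  g7: none of the 2 fault types match ✗
  g8: none of the 2 fault types match ✗
Consistent faults: {g2 stuck-at-0, g3 stuck-at-0, g4 stuck-at-0, g5 stuck-at-0} — 4 in all.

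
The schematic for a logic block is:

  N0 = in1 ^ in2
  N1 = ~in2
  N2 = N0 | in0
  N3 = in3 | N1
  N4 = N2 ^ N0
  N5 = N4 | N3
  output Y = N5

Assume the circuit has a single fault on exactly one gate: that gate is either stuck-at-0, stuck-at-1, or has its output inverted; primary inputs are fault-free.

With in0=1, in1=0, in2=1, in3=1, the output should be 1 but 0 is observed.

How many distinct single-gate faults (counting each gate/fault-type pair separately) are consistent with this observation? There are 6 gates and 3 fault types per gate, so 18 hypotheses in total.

Fault-free: N0=1, N1=0, N2=1, N3=1, N4=0, N5=1 → 1. Observed 0.
  N0: none of the 3 fault types match ✗
  N1: none of the 3 fault types match ✗
  N2: none of the 3 fault types match ✗
  N3: stuck-at-0, inverted output ✓; others ✗
  N4: none of the 3 fault types match ✗
  N5: stuck-at-0, inverted output ✓; others ✗
Consistent faults: {N3 stuck-at-0, N3 inverted output, N5 stuck-at-0, N5 inverted output} — 4 in all.

4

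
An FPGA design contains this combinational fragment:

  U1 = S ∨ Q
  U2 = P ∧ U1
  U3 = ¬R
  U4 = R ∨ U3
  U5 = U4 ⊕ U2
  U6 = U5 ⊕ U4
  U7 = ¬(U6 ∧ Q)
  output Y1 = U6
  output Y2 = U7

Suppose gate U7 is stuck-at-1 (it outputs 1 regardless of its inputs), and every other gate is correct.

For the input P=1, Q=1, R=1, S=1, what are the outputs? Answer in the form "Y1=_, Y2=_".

Y1=1, Y2=1

Propagate with U7 forced: U1=1, U2=1, U3=0, U4=1, U5=0, U6=1, U7=1 [stuck-at-1].
So the outputs are Y1=1, Y2=1. (Without the fault they would be Y1=1, Y2=0.)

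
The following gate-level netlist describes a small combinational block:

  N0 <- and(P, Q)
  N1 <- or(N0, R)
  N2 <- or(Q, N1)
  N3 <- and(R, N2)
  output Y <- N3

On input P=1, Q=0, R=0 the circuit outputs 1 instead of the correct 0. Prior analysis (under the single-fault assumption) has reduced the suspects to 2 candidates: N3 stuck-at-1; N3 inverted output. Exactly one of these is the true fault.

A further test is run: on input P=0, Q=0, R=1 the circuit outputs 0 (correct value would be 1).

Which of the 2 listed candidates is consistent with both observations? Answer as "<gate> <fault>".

N3 inverted output

Evaluate each candidate on input P=0, Q=0, R=1:
  N3 stuck-at-1: N0=0, N1=1, N2=1, N3=1 [stuck-at-1] → 1 — eliminated
  N3 inverted output: N0=0, N1=1, N2=1, N3=0 [inverted output] → 0 — matches
Only N3 inverted output reproduces the observed 0.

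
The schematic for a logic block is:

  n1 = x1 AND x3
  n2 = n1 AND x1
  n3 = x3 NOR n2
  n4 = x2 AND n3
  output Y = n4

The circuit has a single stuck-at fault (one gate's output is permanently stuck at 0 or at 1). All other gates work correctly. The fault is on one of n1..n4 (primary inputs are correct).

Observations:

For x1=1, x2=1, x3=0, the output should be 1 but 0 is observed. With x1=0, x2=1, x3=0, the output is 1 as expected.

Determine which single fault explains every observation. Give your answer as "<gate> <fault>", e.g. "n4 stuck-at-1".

Fault-free values for test 1 (x1=1, x2=1, x3=0): n1=0, n2=0, n3=1, n4=1, giving Y=1. Observed 0.
Test 1: faults giving observed 0 are {n1 stuck-at-1, n2 stuck-at-1, n3 stuck-at-0, n4 stuck-at-0}.
Test 2 (x1=0, x2=1, x3=0): fault-free n1=0, n2=0, n3=1, n4=1 → 1; observed 1. Eliminates n2 stuck-at-1, n3 stuck-at-0, n4 stuck-at-0.
Only n1 stuck-at-1 is consistent with every test.

n1 stuck-at-1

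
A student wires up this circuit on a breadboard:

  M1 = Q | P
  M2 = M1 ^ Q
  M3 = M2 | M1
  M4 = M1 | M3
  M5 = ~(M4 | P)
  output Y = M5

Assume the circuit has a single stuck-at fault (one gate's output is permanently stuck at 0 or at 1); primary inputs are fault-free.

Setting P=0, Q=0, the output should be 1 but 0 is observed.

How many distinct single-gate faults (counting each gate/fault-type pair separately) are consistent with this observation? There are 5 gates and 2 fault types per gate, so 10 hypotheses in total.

Fault-free: M1=0, M2=0, M3=0, M4=0, M5=1 → 1. Observed 0.
  M1 stuck-at-0: output 1 ✗
  M1 stuck-at-1: output 0 ✓
  M2 stuck-at-0: output 1 ✗
  M2 stuck-at-1: output 0 ✓
  M3 stuck-at-0: output 1 ✗
  M3 stuck-at-1: output 0 ✓
  M4 stuck-at-0: output 1 ✗
  M4 stuck-at-1: output 0 ✓
  M5 stuck-at-0: output 0 ✓
  M5 stuck-at-1: output 1 ✗
Consistent faults: {M1 stuck-at-1, M2 stuck-at-1, M3 stuck-at-1, M4 stuck-at-1, M5 stuck-at-0} — 5 in all.

5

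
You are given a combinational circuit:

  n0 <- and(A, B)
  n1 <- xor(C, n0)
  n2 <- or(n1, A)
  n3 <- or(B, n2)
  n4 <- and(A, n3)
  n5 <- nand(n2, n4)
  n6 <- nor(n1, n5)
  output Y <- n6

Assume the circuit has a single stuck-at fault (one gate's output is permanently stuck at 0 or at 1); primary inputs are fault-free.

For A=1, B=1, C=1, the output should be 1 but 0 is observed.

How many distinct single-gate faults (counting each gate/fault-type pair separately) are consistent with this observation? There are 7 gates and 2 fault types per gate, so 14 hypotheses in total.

Fault-free: n0=1, n1=0, n2=1, n3=1, n4=1, n5=0, n6=1 → 1. Observed 0.
  n0 stuck-at-0: output 0 ✓
  n0 stuck-at-1: output 1 ✗
  n1 stuck-at-0: output 1 ✗
  n1 stuck-at-1: output 0 ✓
  n2 stuck-at-0: output 0 ✓
  n2 stuck-at-1: output 1 ✗
  n3 stuck-at-0: output 0 ✓
  n3 stuck-at-1: output 1 ✗
  n4 stuck-at-0: output 0 ✓
  n4 stuck-at-1: output 1 ✗
  n5 stuck-at-0: output 1 ✗
  n5 stuck-at-1: output 0 ✓
  n6 stuck-at-0: output 0 ✓
  n6 stuck-at-1: output 1 ✗
Consistent faults: {n0 stuck-at-0, n1 stuck-at-1, n2 stuck-at-0, n3 stuck-at-0, n4 stuck-at-0, n5 stuck-at-1, n6 stuck-at-0} — 7 in all.

7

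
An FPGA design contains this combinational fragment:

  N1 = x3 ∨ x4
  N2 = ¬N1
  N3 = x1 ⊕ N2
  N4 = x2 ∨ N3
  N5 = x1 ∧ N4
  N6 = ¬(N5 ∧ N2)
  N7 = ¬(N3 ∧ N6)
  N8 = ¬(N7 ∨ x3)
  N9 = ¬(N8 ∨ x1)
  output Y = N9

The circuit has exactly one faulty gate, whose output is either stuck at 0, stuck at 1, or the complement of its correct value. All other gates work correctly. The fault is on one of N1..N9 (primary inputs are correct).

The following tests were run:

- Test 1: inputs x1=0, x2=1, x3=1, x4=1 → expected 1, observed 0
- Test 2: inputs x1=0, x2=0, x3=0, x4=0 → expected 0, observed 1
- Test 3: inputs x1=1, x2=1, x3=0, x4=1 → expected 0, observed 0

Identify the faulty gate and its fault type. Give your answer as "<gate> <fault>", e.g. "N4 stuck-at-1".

Fault-free values for test 1 (x1=0, x2=1, x3=1, x4=1): N1=1, N2=0, N3=0, N4=1, N5=0, N6=1, N7=1, N8=0, N9=1, giving Y=1. Observed 0.
Test 1: faults giving observed 0 are {N8 stuck-at-1, N8 inverted output, N9 stuck-at-0, N9 inverted output}.
Test 2 (x1=0, x2=0, x3=0, x4=0): fault-free N1=0, N2=1, N3=1, N4=1, N5=0, N6=1, N7=0, N8=1, N9=0 → 0; observed 1. Eliminates N8 stuck-at-1, N9 stuck-at-0.
Test 3 (x1=1, x2=1, x3=0, x4=1): fault-free N1=1, N2=0, N3=1, N4=1, N5=1, N6=1, N7=0, N8=1, N9=0 → 0; observed 0. Eliminates N9 inverted output.
Only N8 inverted output is consistent with every test.

N8 inverted output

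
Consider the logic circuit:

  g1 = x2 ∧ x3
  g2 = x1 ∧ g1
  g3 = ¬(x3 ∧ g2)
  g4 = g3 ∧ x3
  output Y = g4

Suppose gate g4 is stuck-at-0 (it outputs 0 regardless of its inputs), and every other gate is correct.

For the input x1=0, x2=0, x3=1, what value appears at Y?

0

Propagate with g4 forced: g1=0, g2=0, g3=1, g4=0 [stuck-at-0].
So Y = 0. (Without the fault it would be 1.)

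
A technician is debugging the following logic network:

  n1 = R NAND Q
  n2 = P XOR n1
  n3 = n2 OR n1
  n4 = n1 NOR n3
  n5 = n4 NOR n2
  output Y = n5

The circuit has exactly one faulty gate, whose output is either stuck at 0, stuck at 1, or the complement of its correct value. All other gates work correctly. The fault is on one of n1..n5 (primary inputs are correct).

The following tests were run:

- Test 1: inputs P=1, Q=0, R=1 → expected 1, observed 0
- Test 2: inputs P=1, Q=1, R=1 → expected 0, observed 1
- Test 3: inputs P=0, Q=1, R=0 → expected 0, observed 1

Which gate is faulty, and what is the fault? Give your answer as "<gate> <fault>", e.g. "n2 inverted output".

n5 inverted output

Fault-free values for test 1 (P=1, Q=0, R=1): n1=1, n2=0, n3=1, n4=0, n5=1, giving Y=1. Observed 0.
Test 1: faults giving observed 0 are {n1 stuck-at-0, n1 inverted output, n2 stuck-at-1, n2 inverted output, n4 stuck-at-1, n4 inverted output, n5 stuck-at-0, n5 inverted output}.
Test 2 (P=1, Q=1, R=1): fault-free n1=0, n2=1, n3=1, n4=0, n5=0 → 0; observed 1. Eliminates n1 stuck-at-0, n2 stuck-at-1, n2 inverted output, n4 stuck-at-1, n4 inverted output, n5 stuck-at-0.
Test 3 (P=0, Q=1, R=0): fault-free n1=1, n2=1, n3=1, n4=0, n5=0 → 0; observed 1. Eliminates n1 inverted output.
Only n5 inverted output is consistent with every test.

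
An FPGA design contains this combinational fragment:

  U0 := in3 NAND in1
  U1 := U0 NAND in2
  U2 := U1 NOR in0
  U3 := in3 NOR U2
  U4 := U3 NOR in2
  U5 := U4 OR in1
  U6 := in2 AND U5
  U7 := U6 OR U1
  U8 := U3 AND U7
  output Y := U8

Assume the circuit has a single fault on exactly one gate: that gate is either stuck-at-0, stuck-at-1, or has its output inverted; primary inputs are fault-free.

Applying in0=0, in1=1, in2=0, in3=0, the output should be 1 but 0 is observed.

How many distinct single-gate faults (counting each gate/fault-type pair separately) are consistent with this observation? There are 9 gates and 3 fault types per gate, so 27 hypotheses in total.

10

Fault-free: U0=1, U1=1, U2=0, U3=1, U4=0, U5=1, U6=0, U7=1, U8=1 → 1. Observed 0.
  U0: none of the 3 fault types match ✗
  U1: stuck-at-0, inverted output ✓; others ✗
  U2: stuck-at-1, inverted output ✓; others ✗
  U3: stuck-at-0, inverted output ✓; others ✗
  U4: none of the 3 fault types match ✗
  U5: none of the 3 fault types match ✗
  U6: none of the 3 fault types match ✗
  U7: stuck-at-0, inverted output ✓; others ✗
  U8: stuck-at-0, inverted output ✓; others ✗
Consistent faults: {U1 stuck-at-0, U1 inverted output, U2 stuck-at-1, U2 inverted output, U3 stuck-at-0, U3 inverted output, U7 stuck-at-0, U7 inverted output, U8 stuck-at-0, U8 inverted output} — 10 in all.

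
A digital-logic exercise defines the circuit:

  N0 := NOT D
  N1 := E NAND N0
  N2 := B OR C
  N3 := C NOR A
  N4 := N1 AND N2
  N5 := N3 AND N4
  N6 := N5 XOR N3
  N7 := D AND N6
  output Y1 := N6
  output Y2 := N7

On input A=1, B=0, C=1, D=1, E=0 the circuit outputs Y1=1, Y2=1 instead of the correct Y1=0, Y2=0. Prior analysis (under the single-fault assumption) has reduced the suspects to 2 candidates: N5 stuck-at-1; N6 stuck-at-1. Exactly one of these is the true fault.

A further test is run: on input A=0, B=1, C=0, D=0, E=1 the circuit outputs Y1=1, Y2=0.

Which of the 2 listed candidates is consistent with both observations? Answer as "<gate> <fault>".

Evaluate each candidate on input A=0, B=1, C=0, D=0, E=1:
  N5 stuck-at-1: N0=1, N1=0, N2=1, N3=1, N4=0, N5=1 [stuck-at-1], N6=0, N7=0 → Y1=0, Y2=0 — eliminated
  N6 stuck-at-1: N0=1, N1=0, N2=1, N3=1, N4=0, N5=0, N6=1 [stuck-at-1], N7=0 → Y1=1, Y2=0 — matches
Only N6 stuck-at-1 reproduces the observed Y1=1, Y2=0.

N6 stuck-at-1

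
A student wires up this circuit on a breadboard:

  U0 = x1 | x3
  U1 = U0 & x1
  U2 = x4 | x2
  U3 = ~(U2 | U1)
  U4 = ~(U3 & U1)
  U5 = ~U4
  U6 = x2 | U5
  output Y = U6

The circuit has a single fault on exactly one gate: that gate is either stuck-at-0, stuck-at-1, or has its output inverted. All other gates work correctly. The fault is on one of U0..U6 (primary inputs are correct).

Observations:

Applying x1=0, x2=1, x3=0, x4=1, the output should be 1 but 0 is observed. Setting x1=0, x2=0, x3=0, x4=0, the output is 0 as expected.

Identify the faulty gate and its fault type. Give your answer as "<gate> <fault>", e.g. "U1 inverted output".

Fault-free values for test 1 (x1=0, x2=1, x3=0, x4=1): U0=0, U1=0, U2=1, U3=0, U4=1, U5=0, U6=1, giving Y=1. Observed 0.
Test 1: faults giving observed 0 are {U6 stuck-at-0, U6 inverted output}.
Test 2 (x1=0, x2=0, x3=0, x4=0): fault-free U0=0, U1=0, U2=0, U3=1, U4=1, U5=0, U6=0 → 0; observed 0. Eliminates U6 inverted output.
Only U6 stuck-at-0 is consistent with every test.

U6 stuck-at-0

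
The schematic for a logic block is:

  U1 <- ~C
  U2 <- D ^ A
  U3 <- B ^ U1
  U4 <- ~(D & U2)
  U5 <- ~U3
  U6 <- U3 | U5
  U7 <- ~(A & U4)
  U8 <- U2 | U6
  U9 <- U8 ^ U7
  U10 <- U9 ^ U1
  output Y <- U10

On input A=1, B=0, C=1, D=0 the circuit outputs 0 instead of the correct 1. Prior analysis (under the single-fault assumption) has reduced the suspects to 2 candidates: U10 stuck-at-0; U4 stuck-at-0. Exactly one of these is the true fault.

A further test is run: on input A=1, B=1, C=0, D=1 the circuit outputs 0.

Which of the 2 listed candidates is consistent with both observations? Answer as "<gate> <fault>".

Evaluate each candidate on input A=1, B=1, C=0, D=1:
  U10 stuck-at-0: U1=1, U2=0, U3=0, U4=1, U5=1, U6=1, U7=0, U8=1, U9=1, U10=0 [stuck-at-0] → 0 — matches
  U4 stuck-at-0: U1=1, U2=0, U3=0, U4=0 [stuck-at-0], U5=1, U6=1, U7=1, U8=1, U9=0, U10=1 → 1 — eliminated
Only U10 stuck-at-0 reproduces the observed 0.

U10 stuck-at-0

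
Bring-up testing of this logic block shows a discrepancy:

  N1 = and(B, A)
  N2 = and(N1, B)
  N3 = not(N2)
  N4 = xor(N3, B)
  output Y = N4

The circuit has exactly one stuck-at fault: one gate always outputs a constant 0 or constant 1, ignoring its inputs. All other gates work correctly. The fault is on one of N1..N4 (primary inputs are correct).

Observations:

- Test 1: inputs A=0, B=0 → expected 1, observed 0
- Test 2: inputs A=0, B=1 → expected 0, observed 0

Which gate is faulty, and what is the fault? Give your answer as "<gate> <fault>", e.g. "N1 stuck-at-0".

N4 stuck-at-0

Fault-free values for test 1 (A=0, B=0): N1=0, N2=0, N3=1, N4=1, giving Y=1. Observed 0.
Test 1: faults giving observed 0 are {N2 stuck-at-1, N3 stuck-at-0, N4 stuck-at-0}.
Test 2 (A=0, B=1): fault-free N1=0, N2=0, N3=1, N4=0 → 0; observed 0. Eliminates N2 stuck-at-1, N3 stuck-at-0.
Only N4 stuck-at-0 is consistent with every test.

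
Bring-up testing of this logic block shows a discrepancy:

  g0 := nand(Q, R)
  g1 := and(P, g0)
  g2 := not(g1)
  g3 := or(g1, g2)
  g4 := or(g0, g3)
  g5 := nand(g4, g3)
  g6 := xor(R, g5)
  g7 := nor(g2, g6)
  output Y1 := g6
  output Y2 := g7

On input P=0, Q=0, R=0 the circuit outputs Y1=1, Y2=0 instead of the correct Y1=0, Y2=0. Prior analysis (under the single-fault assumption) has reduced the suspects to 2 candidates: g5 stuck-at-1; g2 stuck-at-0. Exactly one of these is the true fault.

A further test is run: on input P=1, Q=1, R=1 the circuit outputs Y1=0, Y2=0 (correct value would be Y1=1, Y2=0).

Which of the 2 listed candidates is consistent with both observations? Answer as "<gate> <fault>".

Evaluate each candidate on input P=1, Q=1, R=1:
  g5 stuck-at-1: g0=0, g1=0, g2=1, g3=1, g4=1, g5=1 [stuck-at-1], g6=0, g7=0 → Y1=0, Y2=0 — matches
  g2 stuck-at-0: g0=0, g1=0, g2=0 [stuck-at-0], g3=0, g4=0, g5=1, g6=0, g7=1 → Y1=0, Y2=1 — eliminated
Only g5 stuck-at-1 reproduces the observed Y1=0, Y2=0.

g5 stuck-at-1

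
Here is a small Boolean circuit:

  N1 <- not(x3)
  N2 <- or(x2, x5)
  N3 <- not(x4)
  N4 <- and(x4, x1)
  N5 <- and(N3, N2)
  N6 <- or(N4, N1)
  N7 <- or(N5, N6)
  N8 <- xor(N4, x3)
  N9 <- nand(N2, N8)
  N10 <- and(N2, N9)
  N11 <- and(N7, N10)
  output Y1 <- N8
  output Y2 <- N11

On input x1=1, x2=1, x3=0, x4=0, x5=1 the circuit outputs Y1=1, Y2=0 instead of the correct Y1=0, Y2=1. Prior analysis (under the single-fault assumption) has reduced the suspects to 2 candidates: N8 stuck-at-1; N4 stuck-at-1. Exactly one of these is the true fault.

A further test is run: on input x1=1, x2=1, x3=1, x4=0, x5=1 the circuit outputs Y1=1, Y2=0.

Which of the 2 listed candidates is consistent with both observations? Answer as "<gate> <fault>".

N8 stuck-at-1

Evaluate each candidate on input x1=1, x2=1, x3=1, x4=0, x5=1:
  N8 stuck-at-1: N1=0, N2=1, N3=1, N4=0, N5=1, N6=0, N7=1, N8=1 [stuck-at-1], N9=0, N10=0, N11=0 → Y1=1, Y2=0 — matches
  N4 stuck-at-1: N1=0, N2=1, N3=1, N4=1 [stuck-at-1], N5=1, N6=1, N7=1, N8=0, N9=1, N10=1, N11=1 → Y1=0, Y2=1 — eliminated
Only N8 stuck-at-1 reproduces the observed Y1=1, Y2=0.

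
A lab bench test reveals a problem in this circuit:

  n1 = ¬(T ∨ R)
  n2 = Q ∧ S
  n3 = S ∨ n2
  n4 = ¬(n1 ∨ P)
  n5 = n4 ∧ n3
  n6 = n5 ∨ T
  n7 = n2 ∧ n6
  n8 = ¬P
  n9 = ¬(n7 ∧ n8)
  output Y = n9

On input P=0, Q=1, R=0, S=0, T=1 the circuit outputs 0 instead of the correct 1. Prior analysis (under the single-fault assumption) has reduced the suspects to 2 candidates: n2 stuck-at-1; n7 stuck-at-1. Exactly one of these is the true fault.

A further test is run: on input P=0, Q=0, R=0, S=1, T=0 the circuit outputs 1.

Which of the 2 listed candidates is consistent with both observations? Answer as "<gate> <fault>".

Evaluate each candidate on input P=0, Q=0, R=0, S=1, T=0:
  n2 stuck-at-1: n1=1, n2=1 [stuck-at-1], n3=1, n4=0, n5=0, n6=0, n7=0, n8=1, n9=1 → 1 — matches
  n7 stuck-at-1: n1=1, n2=0, n3=1, n4=0, n5=0, n6=0, n7=1 [stuck-at-1], n8=1, n9=0 → 0 — eliminated
Only n2 stuck-at-1 reproduces the observed 1.

n2 stuck-at-1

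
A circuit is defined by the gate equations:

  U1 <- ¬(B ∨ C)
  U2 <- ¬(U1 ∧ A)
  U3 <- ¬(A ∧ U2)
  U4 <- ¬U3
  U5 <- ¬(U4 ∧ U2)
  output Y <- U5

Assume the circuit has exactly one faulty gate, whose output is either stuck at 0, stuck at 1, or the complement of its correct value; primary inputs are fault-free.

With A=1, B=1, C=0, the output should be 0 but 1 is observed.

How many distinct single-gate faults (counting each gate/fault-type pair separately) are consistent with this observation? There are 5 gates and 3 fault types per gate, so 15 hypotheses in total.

10

Fault-free: U1=0, U2=1, U3=0, U4=1, U5=0 → 0. Observed 1.
  U1: stuck-at-1, inverted output ✓; others ✗
  U2: stuck-at-0, inverted output ✓; others ✗
  U3: stuck-at-1, inverted output ✓; others ✗
  U4: stuck-at-0, inverted output ✓; others ✗
  U5: stuck-at-1, inverted output ✓; others ✗
Consistent faults: {U1 stuck-at-1, U1 inverted output, U2 stuck-at-0, U2 inverted output, U3 stuck-at-1, U3 inverted output, U4 stuck-at-0, U4 inverted output, U5 stuck-at-1, U5 inverted output} — 10 in all.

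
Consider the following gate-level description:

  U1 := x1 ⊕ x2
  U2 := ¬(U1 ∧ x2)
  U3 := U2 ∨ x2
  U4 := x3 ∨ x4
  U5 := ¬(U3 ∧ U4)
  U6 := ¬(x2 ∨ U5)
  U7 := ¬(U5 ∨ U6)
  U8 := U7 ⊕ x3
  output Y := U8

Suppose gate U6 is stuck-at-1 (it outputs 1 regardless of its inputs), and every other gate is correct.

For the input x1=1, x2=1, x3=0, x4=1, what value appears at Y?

0

Propagate with U6 forced: U1=0, U2=1, U3=1, U4=1, U5=0, U6=1 [stuck-at-1], U7=0, U8=0.
So Y = 0. (Without the fault it would be 1.)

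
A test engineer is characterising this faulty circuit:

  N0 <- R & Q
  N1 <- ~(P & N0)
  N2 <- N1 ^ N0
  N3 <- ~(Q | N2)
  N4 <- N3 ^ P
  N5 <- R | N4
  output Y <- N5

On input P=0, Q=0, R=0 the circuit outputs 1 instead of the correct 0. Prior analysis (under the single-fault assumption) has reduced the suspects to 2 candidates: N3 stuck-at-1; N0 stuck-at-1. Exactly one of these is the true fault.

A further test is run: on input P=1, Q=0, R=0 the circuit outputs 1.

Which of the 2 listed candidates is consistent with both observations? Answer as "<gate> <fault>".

Evaluate each candidate on input P=1, Q=0, R=0:
  N3 stuck-at-1: N0=0, N1=1, N2=1, N3=1 [stuck-at-1], N4=0, N5=0 → 0 — eliminated
  N0 stuck-at-1: N0=1 [stuck-at-1], N1=0, N2=1, N3=0, N4=1, N5=1 → 1 — matches
Only N0 stuck-at-1 reproduces the observed 1.

N0 stuck-at-1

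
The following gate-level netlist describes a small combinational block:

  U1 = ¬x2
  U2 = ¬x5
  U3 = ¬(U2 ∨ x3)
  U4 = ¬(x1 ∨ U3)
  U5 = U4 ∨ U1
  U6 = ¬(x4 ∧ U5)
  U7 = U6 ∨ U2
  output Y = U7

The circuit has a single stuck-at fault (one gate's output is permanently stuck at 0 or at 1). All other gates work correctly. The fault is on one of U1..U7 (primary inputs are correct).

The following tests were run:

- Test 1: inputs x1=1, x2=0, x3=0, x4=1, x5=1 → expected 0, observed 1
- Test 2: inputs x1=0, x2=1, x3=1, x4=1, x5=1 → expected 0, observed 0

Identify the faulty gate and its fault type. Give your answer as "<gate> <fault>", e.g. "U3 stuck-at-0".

U1 stuck-at-0

Fault-free values for test 1 (x1=1, x2=0, x3=0, x4=1, x5=1): U1=1, U2=0, U3=1, U4=0, U5=1, U6=0, U7=0, giving Y=0. Observed 1.
Test 1: faults giving observed 1 are {U1 stuck-at-0, U2 stuck-at-1, U5 stuck-at-0, U6 stuck-at-1, U7 stuck-at-1}.
Test 2 (x1=0, x2=1, x3=1, x4=1, x5=1): fault-free U1=0, U2=0, U3=0, U4=1, U5=1, U6=0, U7=0 → 0; observed 0. Eliminates U2 stuck-at-1, U5 stuck-at-0, U6 stuck-at-1, U7 stuck-at-1.
Only U1 stuck-at-0 is consistent with every test.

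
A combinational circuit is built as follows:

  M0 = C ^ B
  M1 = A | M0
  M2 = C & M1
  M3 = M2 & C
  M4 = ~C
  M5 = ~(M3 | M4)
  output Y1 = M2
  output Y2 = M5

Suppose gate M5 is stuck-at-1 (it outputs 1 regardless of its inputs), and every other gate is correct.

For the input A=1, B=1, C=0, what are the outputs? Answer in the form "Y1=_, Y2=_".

Propagate with M5 forced: M0=1, M1=1, M2=0, M3=0, M4=1, M5=1 [stuck-at-1].
So the outputs are Y1=0, Y2=1. (Without the fault they would be Y1=0, Y2=0.)

Y1=0, Y2=1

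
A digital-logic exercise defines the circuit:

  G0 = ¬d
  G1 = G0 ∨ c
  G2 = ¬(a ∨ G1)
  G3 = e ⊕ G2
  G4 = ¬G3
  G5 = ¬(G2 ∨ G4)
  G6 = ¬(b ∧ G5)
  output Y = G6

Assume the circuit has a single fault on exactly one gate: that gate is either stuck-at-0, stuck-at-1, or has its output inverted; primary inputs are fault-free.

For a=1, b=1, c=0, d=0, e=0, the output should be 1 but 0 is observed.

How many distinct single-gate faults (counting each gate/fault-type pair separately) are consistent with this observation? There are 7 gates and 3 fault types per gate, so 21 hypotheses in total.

Fault-free: G0=1, G1=1, G2=0, G3=0, G4=1, G5=0, G6=1 → 1. Observed 0.
  G0: none of the 3 fault types match ✗
  G1: none of the 3 fault types match ✗
  G2: none of the 3 fault types match ✗
  G3: stuck-at-1, inverted output ✓; others ✗
  G4: stuck-at-0, inverted output ✓; others ✗
  G5: stuck-at-1, inverted output ✓; others ✗
  G6: stuck-at-0, inverted output ✓; others ✗
Consistent faults: {G3 stuck-at-1, G3 inverted output, G4 stuck-at-0, G4 inverted output, G5 stuck-at-1, G5 inverted output, G6 stuck-at-0, G6 inverted output} — 8 in all.

8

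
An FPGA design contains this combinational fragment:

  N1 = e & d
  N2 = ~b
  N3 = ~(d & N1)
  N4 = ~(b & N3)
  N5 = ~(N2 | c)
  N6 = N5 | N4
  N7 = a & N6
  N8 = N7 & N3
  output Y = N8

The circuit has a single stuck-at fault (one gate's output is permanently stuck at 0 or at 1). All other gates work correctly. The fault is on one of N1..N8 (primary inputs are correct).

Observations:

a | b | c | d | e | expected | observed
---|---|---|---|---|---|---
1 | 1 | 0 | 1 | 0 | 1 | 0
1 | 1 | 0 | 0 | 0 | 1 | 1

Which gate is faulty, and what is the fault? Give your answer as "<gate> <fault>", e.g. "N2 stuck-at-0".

N1 stuck-at-1

Fault-free values for test 1 (a=1, b=1, c=0, d=1, e=0): N1=0, N2=0, N3=1, N4=0, N5=1, N6=1, N7=1, N8=1, giving Y=1. Observed 0.
Test 1: faults giving observed 0 are {N1 stuck-at-1, N2 stuck-at-1, N3 stuck-at-0, N5 stuck-at-0, N6 stuck-at-0, N7 stuck-at-0, N8 stuck-at-0}.
Test 2 (a=1, b=1, c=0, d=0, e=0): fault-free N1=0, N2=0, N3=1, N4=0, N5=1, N6=1, N7=1, N8=1 → 1; observed 1. Eliminates N2 stuck-at-1, N3 stuck-at-0, N5 stuck-at-0, N6 stuck-at-0, N7 stuck-at-0, N8 stuck-at-0.
Only N1 stuck-at-1 is consistent with every test.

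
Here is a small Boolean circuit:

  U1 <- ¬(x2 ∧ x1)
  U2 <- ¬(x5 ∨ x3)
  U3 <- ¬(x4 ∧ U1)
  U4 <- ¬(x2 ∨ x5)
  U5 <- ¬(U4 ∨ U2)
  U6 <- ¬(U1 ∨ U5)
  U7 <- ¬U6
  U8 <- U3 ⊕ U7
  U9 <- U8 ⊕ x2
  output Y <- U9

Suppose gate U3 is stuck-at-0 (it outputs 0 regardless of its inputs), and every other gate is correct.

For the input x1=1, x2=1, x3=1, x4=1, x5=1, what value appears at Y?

0

Propagate with U3 forced: U1=0, U2=0, U3=0 [stuck-at-0], U4=0, U5=1, U6=0, U7=1, U8=1, U9=0.
So Y = 0. (Without the fault it would be 1.)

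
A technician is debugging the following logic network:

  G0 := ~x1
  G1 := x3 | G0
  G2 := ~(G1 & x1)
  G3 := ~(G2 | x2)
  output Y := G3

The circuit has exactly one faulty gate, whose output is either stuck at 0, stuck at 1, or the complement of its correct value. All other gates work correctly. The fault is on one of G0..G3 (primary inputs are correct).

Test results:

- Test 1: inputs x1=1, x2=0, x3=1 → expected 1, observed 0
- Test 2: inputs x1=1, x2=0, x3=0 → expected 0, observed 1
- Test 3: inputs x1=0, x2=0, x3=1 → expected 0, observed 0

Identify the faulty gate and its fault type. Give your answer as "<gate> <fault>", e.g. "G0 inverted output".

Fault-free values for test 1 (x1=1, x2=0, x3=1): G0=0, G1=1, G2=0, G3=1, giving Y=1. Observed 0.
Test 1: faults giving observed 0 are {G1 stuck-at-0, G1 inverted output, G2 stuck-at-1, G2 inverted output, G3 stuck-at-0, G3 inverted output}.
Test 2 (x1=1, x2=0, x3=0): fault-free G0=0, G1=0, G2=1, G3=0 → 0; observed 1. Eliminates G1 stuck-at-0, G2 stuck-at-1, G3 stuck-at-0.
Test 3 (x1=0, x2=0, x3=1): fault-free G0=1, G1=1, G2=1, G3=0 → 0; observed 0. Eliminates G2 inverted output, G3 inverted output.
Only G1 inverted output is consistent with every test.

G1 inverted output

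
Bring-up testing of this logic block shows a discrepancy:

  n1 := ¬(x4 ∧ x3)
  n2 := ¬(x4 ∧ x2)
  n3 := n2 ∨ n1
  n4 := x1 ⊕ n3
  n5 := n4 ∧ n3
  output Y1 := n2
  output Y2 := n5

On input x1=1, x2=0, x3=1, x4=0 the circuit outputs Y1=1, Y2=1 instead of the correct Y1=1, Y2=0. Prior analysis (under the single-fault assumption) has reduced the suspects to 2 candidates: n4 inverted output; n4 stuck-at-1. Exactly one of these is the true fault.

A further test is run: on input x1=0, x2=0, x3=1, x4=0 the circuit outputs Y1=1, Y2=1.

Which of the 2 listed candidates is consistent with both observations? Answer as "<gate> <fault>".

n4 stuck-at-1

Evaluate each candidate on input x1=0, x2=0, x3=1, x4=0:
  n4 inverted output: n1=1, n2=1, n3=1, n4=0 [inverted output], n5=0 → Y1=1, Y2=0 — eliminated
  n4 stuck-at-1: n1=1, n2=1, n3=1, n4=1 [stuck-at-1], n5=1 → Y1=1, Y2=1 — matches
Only n4 stuck-at-1 reproduces the observed Y1=1, Y2=1.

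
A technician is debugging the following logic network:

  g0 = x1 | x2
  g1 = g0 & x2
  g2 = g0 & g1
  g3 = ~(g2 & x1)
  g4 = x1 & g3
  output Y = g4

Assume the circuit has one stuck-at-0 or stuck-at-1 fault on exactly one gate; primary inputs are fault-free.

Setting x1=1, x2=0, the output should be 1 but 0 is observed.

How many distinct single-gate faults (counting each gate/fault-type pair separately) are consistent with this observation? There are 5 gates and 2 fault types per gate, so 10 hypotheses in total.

Fault-free: g0=1, g1=0, g2=0, g3=1, g4=1 → 1. Observed 0.
  g0 stuck-at-0: output 1 ✗
  g0 stuck-at-1: output 1 ✗
  g1 stuck-at-0: output 1 ✗
  g1 stuck-at-1: output 0 ✓
  g2 stuck-at-0: output 1 ✗
  g2 stuck-at-1: output 0 ✓
  g3 stuck-at-0: output 0 ✓
  g3 stuck-at-1: output 1 ✗
  g4 stuck-at-0: output 0 ✓
  g4 stuck-at-1: output 1 ✗
Consistent faults: {g1 stuck-at-1, g2 stuck-at-1, g3 stuck-at-0, g4 stuck-at-0} — 4 in all.

4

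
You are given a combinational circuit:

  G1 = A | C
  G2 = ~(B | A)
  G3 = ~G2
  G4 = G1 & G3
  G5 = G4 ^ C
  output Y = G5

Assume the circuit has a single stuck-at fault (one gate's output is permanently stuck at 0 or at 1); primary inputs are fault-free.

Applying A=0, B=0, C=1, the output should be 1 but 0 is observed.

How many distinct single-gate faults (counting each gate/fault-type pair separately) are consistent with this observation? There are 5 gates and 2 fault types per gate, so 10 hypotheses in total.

Fault-free: G1=1, G2=1, G3=0, G4=0, G5=1 → 1. Observed 0.
  G1 stuck-at-0: output 1 ✗
  G1 stuck-at-1: output 1 ✗
  G2 stuck-at-0: output 0 ✓
  G2 stuck-at-1: output 1 ✗
  G3 stuck-at-0: output 1 ✗
  G3 stuck-at-1: output 0 ✓
  G4 stuck-at-0: output 1 ✗
  G4 stuck-at-1: output 0 ✓
  G5 stuck-at-0: output 0 ✓
  G5 stuck-at-1: output 1 ✗
Consistent faults: {G2 stuck-at-0, G3 stuck-at-1, G4 stuck-at-1, G5 stuck-at-0} — 4 in all.

4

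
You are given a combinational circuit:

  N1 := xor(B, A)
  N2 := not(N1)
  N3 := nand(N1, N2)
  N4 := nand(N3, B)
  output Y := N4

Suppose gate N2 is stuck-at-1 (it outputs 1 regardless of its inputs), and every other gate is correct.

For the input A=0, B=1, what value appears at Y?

Propagate with N2 forced: N1=1, N2=1 [stuck-at-1], N3=0, N4=1.
So Y = 1. (Without the fault it would be 0.)

1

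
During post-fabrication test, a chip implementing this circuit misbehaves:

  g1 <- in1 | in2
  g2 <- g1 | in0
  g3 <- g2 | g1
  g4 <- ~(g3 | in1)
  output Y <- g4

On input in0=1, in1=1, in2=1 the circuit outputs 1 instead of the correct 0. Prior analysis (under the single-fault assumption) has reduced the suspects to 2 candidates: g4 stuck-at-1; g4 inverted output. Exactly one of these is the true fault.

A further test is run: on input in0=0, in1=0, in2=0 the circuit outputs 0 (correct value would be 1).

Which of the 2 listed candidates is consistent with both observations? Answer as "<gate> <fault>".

g4 inverted output

Evaluate each candidate on input in0=0, in1=0, in2=0:
  g4 stuck-at-1: g1=0, g2=0, g3=0, g4=1 [stuck-at-1] → 1 — eliminated
  g4 inverted output: g1=0, g2=0, g3=0, g4=0 [inverted output] → 0 — matches
Only g4 inverted output reproduces the observed 0.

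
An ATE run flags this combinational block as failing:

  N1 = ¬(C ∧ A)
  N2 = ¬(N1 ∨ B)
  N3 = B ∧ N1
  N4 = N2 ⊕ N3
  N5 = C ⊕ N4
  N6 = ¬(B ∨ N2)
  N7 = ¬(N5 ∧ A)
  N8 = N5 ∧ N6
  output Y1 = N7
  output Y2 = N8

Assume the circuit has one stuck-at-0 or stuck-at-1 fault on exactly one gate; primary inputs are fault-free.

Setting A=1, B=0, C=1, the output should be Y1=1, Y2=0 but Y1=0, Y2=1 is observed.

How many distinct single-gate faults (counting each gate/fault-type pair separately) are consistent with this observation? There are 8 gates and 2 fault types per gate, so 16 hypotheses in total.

Fault-free: N1=0, N2=1, N3=0, N4=1, N5=0, N6=0, N7=1, N8=0 → Y1=1, Y2=0. Observed Y1=0, Y2=1.
  N1: stuck-at-1 ✓; others ✗
  N2: stuck-at-0 ✓; others ✗
  N3: none of the 2 fault types match ✗
  N4: none of the 2 fault types match ✗
  N5: none of the 2 fault types match ✗
  N6: none of the 2 fault types match ✗
  N7: none of the 2 fault types match ✗
  N8: none of the 2 fault types match ✗
Consistent faults: {N1 stuck-at-1, N2 stuck-at-0} — 2 in all.

2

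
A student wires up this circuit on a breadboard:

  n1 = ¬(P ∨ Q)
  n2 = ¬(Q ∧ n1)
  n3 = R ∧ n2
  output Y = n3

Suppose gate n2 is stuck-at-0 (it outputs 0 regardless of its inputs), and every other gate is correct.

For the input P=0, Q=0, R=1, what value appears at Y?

0

Propagate with n2 forced: n1=1, n2=0 [stuck-at-0], n3=0.
So Y = 0. (Without the fault it would be 1.)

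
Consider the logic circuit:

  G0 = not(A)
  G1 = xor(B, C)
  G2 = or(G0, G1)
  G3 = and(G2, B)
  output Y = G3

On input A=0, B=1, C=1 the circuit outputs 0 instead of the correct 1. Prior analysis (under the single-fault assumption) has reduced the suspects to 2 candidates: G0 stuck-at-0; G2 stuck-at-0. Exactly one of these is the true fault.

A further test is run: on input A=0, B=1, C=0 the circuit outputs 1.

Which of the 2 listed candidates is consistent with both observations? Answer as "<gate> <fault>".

G0 stuck-at-0

Evaluate each candidate on input A=0, B=1, C=0:
  G0 stuck-at-0: G0=0 [stuck-at-0], G1=1, G2=1, G3=1 → 1 — matches
  G2 stuck-at-0: G0=1, G1=1, G2=0 [stuck-at-0], G3=0 → 0 — eliminated
Only G0 stuck-at-0 reproduces the observed 1.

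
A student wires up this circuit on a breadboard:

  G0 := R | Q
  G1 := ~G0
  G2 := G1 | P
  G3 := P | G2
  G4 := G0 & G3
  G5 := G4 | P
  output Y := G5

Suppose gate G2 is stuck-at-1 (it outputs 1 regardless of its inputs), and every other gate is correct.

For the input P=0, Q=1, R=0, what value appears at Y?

Propagate with G2 forced: G0=1, G1=0, G2=1 [stuck-at-1], G3=1, G4=1, G5=1.
So Y = 1. (Without the fault it would be 0.)

1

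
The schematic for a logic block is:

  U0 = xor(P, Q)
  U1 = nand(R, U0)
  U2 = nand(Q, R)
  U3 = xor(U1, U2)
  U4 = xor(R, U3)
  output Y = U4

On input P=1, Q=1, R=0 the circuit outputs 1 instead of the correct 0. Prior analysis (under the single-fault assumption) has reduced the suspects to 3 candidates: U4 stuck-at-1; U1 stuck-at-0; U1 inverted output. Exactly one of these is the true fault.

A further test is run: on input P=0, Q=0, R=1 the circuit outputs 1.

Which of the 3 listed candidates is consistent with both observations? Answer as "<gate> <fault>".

U4 stuck-at-1

Evaluate each candidate on input P=0, Q=0, R=1:
  U4 stuck-at-1: U0=0, U1=1, U2=1, U3=0, U4=1 [stuck-at-1] → 1 — matches
  U1 stuck-at-0: U0=0, U1=0 [stuck-at-0], U2=1, U3=1, U4=0 → 0 — eliminated
  U1 inverted output: U0=0, U1=0 [inverted output], U2=1, U3=1, U4=0 → 0 — eliminated
Only U4 stuck-at-1 reproduces the observed 1.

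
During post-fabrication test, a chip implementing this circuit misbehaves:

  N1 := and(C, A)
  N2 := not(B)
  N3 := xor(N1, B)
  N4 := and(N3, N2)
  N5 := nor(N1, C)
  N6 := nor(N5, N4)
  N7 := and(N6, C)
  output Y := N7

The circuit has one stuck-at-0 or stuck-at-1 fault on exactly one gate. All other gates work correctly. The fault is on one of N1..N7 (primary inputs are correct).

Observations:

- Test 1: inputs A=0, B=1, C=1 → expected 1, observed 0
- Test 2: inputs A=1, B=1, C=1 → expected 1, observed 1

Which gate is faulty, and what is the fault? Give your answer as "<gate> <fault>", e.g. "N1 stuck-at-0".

N2 stuck-at-1

Fault-free values for test 1 (A=0, B=1, C=1): N1=0, N2=0, N3=1, N4=0, N5=0, N6=1, N7=1, giving Y=1. Observed 0.
Test 1: faults giving observed 0 are {N2 stuck-at-1, N4 stuck-at-1, N5 stuck-at-1, N6 stuck-at-0, N7 stuck-at-0}.
Test 2 (A=1, B=1, C=1): fault-free N1=1, N2=0, N3=0, N4=0, N5=0, N6=1, N7=1 → 1; observed 1. Eliminates N4 stuck-at-1, N5 stuck-at-1, N6 stuck-at-0, N7 stuck-at-0.
Only N2 stuck-at-1 is consistent with every test.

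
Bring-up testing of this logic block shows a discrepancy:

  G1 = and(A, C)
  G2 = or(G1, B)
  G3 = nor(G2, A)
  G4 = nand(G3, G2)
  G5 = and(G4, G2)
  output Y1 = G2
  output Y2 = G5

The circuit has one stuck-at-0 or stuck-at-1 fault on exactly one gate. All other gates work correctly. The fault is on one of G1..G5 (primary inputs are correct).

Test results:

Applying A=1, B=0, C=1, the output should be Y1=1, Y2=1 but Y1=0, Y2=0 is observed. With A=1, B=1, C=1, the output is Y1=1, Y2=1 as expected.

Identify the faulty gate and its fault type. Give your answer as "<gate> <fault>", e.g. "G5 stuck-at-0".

G1 stuck-at-0

Fault-free values for test 1 (A=1, B=0, C=1): G1=1, G2=1, G3=0, G4=1, G5=1, giving Y1=1, Y2=1. Observed Y1=0, Y2=0.
Test 1: faults giving observed Y1=0, Y2=0 are {G1 stuck-at-0, G2 stuck-at-0}.
Test 2 (A=1, B=1, C=1): fault-free G1=1, G2=1, G3=0, G4=1, G5=1 → Y1=1, Y2=1; observed Y1=1, Y2=1. Eliminates G2 stuck-at-0.
Only G1 stuck-at-0 is consistent with every test.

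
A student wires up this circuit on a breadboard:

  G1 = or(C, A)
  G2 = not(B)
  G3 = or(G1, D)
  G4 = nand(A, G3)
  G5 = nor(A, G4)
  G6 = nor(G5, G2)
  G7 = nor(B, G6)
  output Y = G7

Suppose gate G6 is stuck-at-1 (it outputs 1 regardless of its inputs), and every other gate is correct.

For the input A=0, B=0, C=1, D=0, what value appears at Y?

0

Propagate with G6 forced: G1=1, G2=1, G3=1, G4=1, G5=0, G6=1 [stuck-at-1], G7=0.
So Y = 0. (Without the fault it would be 1.)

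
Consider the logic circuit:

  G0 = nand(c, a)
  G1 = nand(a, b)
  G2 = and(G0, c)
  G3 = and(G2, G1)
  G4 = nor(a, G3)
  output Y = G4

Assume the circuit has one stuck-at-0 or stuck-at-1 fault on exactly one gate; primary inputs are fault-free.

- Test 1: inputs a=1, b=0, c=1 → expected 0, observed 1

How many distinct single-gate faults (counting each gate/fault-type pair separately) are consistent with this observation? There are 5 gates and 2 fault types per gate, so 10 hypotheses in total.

Fault-free: G0=0, G1=1, G2=0, G3=0, G4=0 → 0. Observed 1.
  G0 stuck-at-0: output 0 ✗
  G0 stuck-at-1: output 0 ✗
  G1 stuck-at-0: output 0 ✗
  G1 stuck-at-1: output 0 ✗
  G2 stuck-at-0: output 0 ✗
  G2 stuck-at-1: output 0 ✗
  G3 stuck-at-0: output 0 ✗
  G3 stuck-at-1: output 0 ✗
  G4 stuck-at-0: output 0 ✗
  G4 stuck-at-1: output 1 ✓
Consistent faults: {G4 stuck-at-1} — 1 in all.

1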